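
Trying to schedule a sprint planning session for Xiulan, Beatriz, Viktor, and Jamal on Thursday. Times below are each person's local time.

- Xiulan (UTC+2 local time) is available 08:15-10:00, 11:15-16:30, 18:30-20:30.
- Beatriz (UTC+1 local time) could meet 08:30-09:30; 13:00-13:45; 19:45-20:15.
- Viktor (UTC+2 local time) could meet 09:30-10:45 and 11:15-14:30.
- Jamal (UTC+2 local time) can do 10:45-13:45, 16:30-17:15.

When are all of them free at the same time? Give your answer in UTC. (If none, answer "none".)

Xiulan in UTC: 06:15-08:00, 09:15-14:30, 16:30-18:30 (subtract 2h to convert from UTC+2).
Beatriz in UTC: 07:30-08:30, 12:00-12:45, 18:45-19:15 (subtract 1h to convert from UTC+1).
Viktor in UTC: 07:30-08:45, 09:15-12:30 (subtract 2h to convert from UTC+2).
Jamal in UTC: 08:45-11:45, 14:30-15:15 (subtract 2h to convert from UTC+2).
Xiulan ∩ Beatriz: 07:30-08:00, 12:00-12:45.
Xiulan ∩ Beatriz ∩ Viktor: 07:30-08:00, 12:00-12:30.
Xiulan ∩ Beatriz ∩ Viktor ∩ Jamal: ∅.
There is no time when everyone is free.

none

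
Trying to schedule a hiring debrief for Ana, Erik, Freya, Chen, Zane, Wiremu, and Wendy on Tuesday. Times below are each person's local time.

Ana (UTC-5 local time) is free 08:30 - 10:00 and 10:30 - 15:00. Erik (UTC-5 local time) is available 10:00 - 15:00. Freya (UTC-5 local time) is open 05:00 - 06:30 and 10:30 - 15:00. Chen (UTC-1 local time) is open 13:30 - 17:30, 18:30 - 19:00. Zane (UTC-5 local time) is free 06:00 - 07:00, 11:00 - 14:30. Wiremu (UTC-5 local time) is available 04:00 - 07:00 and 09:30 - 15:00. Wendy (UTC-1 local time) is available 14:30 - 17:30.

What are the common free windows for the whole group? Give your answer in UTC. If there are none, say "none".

16:00-18:30

Ana in UTC: 13:30-15:00, 15:30-20:00 (add 5h to convert from UTC-5).
Erik in UTC: 15:00-20:00 (add 5h to convert from UTC-5).
Freya in UTC: 10:00-11:30, 15:30-20:00 (add 5h to convert from UTC-5).
Chen in UTC: 14:30-18:30, 19:30-20:00 (add 1h to convert from UTC-1).
Zane in UTC: 11:00-12:00, 16:00-19:30 (add 5h to convert from UTC-5).
Wiremu in UTC: 09:00-12:00, 14:30-20:00 (add 5h to convert from UTC-5).
Wendy in UTC: 15:30-18:30 (add 1h to convert from UTC-1).
Ana ∩ Erik: 15:30-20:00.
Ana ∩ Erik ∩ Freya: 15:30-20:00.
Ana ∩ Erik ∩ Freya ∩ Chen: 15:30-18:30, 19:30-20:00.
Ana ∩ Erik ∩ Freya ∩ Chen ∩ Zane: 16:00-18:30.
Ana ∩ Erik ∩ Freya ∩ Chen ∩ Zane ∩ Wiremu: 16:00-18:30.
Ana ∩ Erik ∩ Freya ∩ Chen ∩ Zane ∩ Wiremu ∩ Wendy: 16:00-18:30.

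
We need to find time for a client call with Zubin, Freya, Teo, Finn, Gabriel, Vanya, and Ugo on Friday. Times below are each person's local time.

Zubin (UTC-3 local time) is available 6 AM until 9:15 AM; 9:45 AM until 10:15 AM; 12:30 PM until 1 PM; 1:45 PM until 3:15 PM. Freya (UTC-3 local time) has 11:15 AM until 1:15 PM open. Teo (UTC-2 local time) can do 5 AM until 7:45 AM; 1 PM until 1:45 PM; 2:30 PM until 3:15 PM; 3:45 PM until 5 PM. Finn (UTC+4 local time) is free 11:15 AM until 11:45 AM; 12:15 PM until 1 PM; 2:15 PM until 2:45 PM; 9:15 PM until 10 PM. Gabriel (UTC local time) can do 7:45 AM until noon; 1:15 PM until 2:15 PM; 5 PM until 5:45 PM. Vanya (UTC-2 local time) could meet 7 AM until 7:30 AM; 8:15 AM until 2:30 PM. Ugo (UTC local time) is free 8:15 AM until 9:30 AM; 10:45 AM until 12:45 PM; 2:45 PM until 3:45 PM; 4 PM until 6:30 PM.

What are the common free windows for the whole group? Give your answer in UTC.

none

Zubin in UTC: 09:00-12:15, 12:45-13:15, 15:30-16:00, 16:45-18:15 (add 3h to convert from UTC-3).
Freya in UTC: 14:15-16:15 (add 3h to convert from UTC-3).
Teo in UTC: 07:00-09:45, 15:00-15:45, 16:30-17:15, 17:45-19:00 (add 2h to convert from UTC-2).
Finn in UTC: 07:15-07:45, 08:15-09:00, 10:15-10:45, 17:15-18:00 (subtract 4h to convert from UTC+4).
Gabriel in UTC: 07:45-12:00, 13:15-14:15, 17:00-17:45.
Vanya in UTC: 09:00-09:30, 10:15-16:30 (add 2h to convert from UTC-2).
Ugo in UTC: 08:15-09:30, 10:45-12:45, 14:45-15:45, 16:00-18:30.
Zubin ∩ Freya: 15:30-16:00.
Zubin ∩ Freya ∩ Teo: 15:30-15:45.
Zubin ∩ Freya ∩ Teo ∩ Finn: ∅.
Zubin ∩ Freya ∩ Teo ∩ Finn ∩ Gabriel: ∅.
Zubin ∩ Freya ∩ Teo ∩ Finn ∩ Gabriel ∩ Vanya: ∅.
Zubin ∩ Freya ∩ Teo ∩ Finn ∩ Gabriel ∩ Vanya ∩ Ugo: ∅.
There is no time when everyone is free.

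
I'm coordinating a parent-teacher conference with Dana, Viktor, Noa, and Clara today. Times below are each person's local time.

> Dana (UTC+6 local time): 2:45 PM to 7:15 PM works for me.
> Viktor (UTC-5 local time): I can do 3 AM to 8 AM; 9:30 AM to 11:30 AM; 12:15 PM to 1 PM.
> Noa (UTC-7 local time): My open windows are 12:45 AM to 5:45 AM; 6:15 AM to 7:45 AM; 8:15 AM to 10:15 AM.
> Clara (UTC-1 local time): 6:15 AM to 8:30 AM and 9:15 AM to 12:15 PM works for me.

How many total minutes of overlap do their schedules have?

195

Dana in UTC: 08:45-13:15 (subtract 6h to convert from UTC+6).
Viktor in UTC: 08:00-13:00, 14:30-16:30, 17:15-18:00 (add 5h to convert from UTC-5).
Noa in UTC: 07:45-12:45, 13:15-14:45, 15:15-17:15 (add 7h to convert from UTC-7).
Clara in UTC: 07:15-09:30, 10:15-13:15 (add 1h to convert from UTC-1).
Dana ∩ Viktor: 08:45-13:00.
Dana ∩ Viktor ∩ Noa: 08:45-12:45.
Dana ∩ Viktor ∩ Noa ∩ Clara: 08:45-09:30, 10:15-12:45.
Those are the intersection windows.
Summing the common windows: 45 + 150 = 195 minutes.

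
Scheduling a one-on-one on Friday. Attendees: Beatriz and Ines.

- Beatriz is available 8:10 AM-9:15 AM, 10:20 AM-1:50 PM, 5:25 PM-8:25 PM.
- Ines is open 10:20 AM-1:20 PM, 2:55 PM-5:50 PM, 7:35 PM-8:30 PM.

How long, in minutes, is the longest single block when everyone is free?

Beatriz ∩ Ines: 10:20-13:20, 17:25-17:50, 19:35-20:25.
The longest is 10:20-13:20 at 180 minutes.

180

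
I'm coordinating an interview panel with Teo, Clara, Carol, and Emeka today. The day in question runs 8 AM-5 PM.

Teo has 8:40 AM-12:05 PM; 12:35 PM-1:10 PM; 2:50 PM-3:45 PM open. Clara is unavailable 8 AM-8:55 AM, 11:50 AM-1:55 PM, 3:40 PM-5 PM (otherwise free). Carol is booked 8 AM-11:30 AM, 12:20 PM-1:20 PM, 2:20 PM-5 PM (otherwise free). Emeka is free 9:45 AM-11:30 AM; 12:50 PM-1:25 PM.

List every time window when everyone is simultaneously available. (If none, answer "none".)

Teo free: 08:40-12:05, 12:35-13:10, 14:50-15:45.
Clara free: 08:55-11:50, 13:55-15:40 (invert busy blocks within the working day).
Carol free: 11:30-12:20, 13:20-14:20 (invert busy blocks within the working day).
Emeka free: 09:45-11:30, 12:50-13:25.
Teo ∩ Clara: 08:55-11:50, 14:50-15:40.
Teo ∩ Clara ∩ Carol: 11:30-11:50.
Teo ∩ Clara ∩ Carol ∩ Emeka: ∅.
There is no time when everyone is free.

none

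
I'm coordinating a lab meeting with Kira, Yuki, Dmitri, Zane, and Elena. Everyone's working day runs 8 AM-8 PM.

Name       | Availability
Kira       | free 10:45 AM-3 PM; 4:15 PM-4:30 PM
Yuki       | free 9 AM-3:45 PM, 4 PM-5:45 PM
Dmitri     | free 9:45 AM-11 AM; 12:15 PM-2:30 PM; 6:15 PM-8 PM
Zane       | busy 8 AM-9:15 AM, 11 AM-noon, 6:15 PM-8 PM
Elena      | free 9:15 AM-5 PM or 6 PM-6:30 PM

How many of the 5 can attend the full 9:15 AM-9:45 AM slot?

3

Kira free: 10:45-15:00, 16:15-16:30.
Yuki free: 09:00-15:45, 16:00-17:45.
Dmitri free: 09:45-11:00, 12:15-14:30, 18:15-20:00.
Zane free: 09:15-11:00, 12:00-18:15 (invert busy blocks within the working day).
Elena free: 09:15-17:00, 18:00-18:30.
Yuki, Zane, and Elena can make the full 09:15-09:45 slot — that's 3.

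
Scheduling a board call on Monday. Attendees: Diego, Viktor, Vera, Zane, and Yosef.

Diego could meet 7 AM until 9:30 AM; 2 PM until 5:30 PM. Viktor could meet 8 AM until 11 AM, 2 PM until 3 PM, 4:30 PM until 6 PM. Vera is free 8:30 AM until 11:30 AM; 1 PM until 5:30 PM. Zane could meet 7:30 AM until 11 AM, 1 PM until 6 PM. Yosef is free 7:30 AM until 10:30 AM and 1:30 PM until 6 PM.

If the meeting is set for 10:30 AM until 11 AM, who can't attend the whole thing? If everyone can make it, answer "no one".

Diego: not fully free for 10:30-11:00. Viktor: free for 10:30-11:00. Vera: free for 10:30-11:00. Zane: free for 10:30-11:00. Yosef: not fully free for 10:30-11:00.

Diego, Yosef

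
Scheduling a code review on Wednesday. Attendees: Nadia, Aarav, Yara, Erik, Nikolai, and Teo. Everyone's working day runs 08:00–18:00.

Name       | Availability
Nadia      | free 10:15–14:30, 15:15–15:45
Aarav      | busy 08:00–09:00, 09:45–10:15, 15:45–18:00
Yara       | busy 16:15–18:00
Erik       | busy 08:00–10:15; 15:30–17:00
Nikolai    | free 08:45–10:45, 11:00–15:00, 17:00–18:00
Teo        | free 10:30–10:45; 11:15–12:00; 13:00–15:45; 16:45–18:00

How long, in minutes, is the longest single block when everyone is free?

90

Nadia free: 10:15-14:30, 15:15-15:45.
Aarav free: 09:00-09:45, 10:15-15:45 (invert busy blocks within the working day).
Yara free: 08:00-16:15 (invert busy blocks within the working day).
Erik free: 10:15-15:30, 17:00-18:00 (invert busy blocks within the working day).
Nikolai free: 08:45-10:45, 11:00-15:00, 17:00-18:00.
Teo free: 10:30-10:45, 11:15-12:00, 13:00-15:45, 16:45-18:00.
Nadia ∩ Aarav: 10:15-14:30, 15:15-15:45.
Nadia ∩ Aarav ∩ Yara: 10:15-14:30, 15:15-15:45.
Nadia ∩ Aarav ∩ Yara ∩ Erik: 10:15-14:30, 15:15-15:30.
Nadia ∩ Aarav ∩ Yara ∩ Erik ∩ Nikolai: 10:15-10:45, 11:00-14:30.
Nadia ∩ Aarav ∩ Yara ∩ Erik ∩ Nikolai ∩ Teo: 10:30-10:45, 11:15-12:00, 13:00-14:30.
The longest is 13:00-14:30 at 90 minutes.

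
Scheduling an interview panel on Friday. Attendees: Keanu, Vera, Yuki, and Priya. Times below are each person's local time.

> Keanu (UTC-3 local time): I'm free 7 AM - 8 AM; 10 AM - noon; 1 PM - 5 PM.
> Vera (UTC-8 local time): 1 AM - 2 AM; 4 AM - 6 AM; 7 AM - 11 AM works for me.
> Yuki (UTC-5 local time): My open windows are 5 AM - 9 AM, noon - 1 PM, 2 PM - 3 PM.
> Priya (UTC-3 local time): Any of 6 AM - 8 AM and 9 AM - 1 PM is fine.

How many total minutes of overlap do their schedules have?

Keanu in UTC: 10:00-11:00, 13:00-15:00, 16:00-20:00 (add 3h to convert from UTC-3).
Vera in UTC: 09:00-10:00, 12:00-14:00, 15:00-19:00 (add 8h to convert from UTC-8).
Yuki in UTC: 10:00-14:00, 17:00-18:00, 19:00-20:00 (add 5h to convert from UTC-5).
Priya in UTC: 09:00-11:00, 12:00-16:00 (add 3h to convert from UTC-3).
Keanu ∩ Vera: 13:00-14:00, 16:00-19:00.
Keanu ∩ Vera ∩ Yuki: 13:00-14:00, 17:00-18:00.
Keanu ∩ Vera ∩ Yuki ∩ Priya: 13:00-14:00.
That's a single block of 60 minutes.

60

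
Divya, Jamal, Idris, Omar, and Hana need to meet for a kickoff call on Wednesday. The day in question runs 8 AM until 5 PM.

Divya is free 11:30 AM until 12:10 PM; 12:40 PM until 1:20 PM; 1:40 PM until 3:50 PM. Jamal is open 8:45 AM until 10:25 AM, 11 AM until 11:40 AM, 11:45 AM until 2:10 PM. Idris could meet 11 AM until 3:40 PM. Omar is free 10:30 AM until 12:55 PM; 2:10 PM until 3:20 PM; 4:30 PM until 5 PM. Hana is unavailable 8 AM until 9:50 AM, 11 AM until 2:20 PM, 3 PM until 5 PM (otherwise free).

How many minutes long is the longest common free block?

Divya free: 11:30-12:10, 12:40-13:20, 13:40-15:50.
Jamal free: 08:45-10:25, 11:00-11:40, 11:45-14:10.
Idris free: 11:00-15:40.
Omar free: 10:30-12:55, 14:10-15:20, 16:30-17:00.
Hana free: 09:50-11:00, 14:20-15:00 (invert busy blocks within the working day).
Divya ∩ Jamal: 11:30-11:40, 11:45-12:10, 12:40-13:20, 13:40-14:10.
Divya ∩ Jamal ∩ Idris: 11:30-11:40, 11:45-12:10, 12:40-13:20, 13:40-14:10.
Divya ∩ Jamal ∩ Idris ∩ Omar: 11:30-11:40, 11:45-12:10, 12:40-12:55.
Divya ∩ Jamal ∩ Idris ∩ Omar ∩ Hana: ∅.
There is no time when everyone is free.
No common window exists, so the longest block is 0 minutes.

0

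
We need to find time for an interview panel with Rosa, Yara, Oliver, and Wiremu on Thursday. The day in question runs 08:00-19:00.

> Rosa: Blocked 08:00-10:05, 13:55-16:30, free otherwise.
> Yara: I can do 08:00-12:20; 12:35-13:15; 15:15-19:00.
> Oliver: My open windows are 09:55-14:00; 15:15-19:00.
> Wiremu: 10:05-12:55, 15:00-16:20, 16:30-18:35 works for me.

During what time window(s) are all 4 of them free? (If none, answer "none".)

Rosa free: 10:05-13:55, 16:30-19:00 (invert busy blocks within the working day).
Yara free: 08:00-12:20, 12:35-13:15, 15:15-19:00.
Oliver free: 09:55-14:00, 15:15-19:00.
Wiremu free: 10:05-12:55, 15:00-16:20, 16:30-18:35.
Rosa ∩ Yara: 10:05-12:20, 12:35-13:15, 16:30-19:00.
Rosa ∩ Yara ∩ Oliver: 10:05-12:20, 12:35-13:15, 16:30-19:00.
Rosa ∩ Yara ∩ Oliver ∩ Wiremu: 10:05-12:20, 12:35-12:55, 16:30-18:35.
So the common availability across everyone is 10:05-12:20, 12:35-12:55, 16:30-18:35.

10:05-12:20, 12:35-12:55, 16:30-18:35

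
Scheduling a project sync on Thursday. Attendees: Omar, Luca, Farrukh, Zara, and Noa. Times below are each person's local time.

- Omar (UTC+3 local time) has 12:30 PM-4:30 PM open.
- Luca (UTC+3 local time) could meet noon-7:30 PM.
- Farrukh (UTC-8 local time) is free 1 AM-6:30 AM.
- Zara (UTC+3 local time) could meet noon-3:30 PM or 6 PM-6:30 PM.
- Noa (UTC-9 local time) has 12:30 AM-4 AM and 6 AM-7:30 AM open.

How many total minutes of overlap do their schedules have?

180

Omar in UTC: 09:30-13:30 (subtract 3h to convert from UTC+3).
Luca in UTC: 09:00-16:30 (subtract 3h to convert from UTC+3).
Farrukh in UTC: 09:00-14:30 (add 8h to convert from UTC-8).
Zara in UTC: 09:00-12:30, 15:00-15:30 (subtract 3h to convert from UTC+3).
Noa in UTC: 09:30-13:00, 15:00-16:30 (add 9h to convert from UTC-9).
Omar ∩ Luca: 09:30-13:30.
Omar ∩ Luca ∩ Farrukh: 09:30-13:30.
Omar ∩ Luca ∩ Farrukh ∩ Zara: 09:30-12:30.
Omar ∩ Luca ∩ Farrukh ∩ Zara ∩ Noa: 09:30-12:30.
That's a single block of 180 minutes.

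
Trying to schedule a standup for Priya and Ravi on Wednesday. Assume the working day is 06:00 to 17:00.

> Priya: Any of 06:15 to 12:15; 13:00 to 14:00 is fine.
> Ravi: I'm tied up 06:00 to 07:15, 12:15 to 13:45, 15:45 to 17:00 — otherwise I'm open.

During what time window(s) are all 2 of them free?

07:15-12:15, 13:45-14:00

Priya free: 06:15-12:15, 13:00-14:00.
Ravi free: 07:15-12:15, 13:45-15:45 (invert busy blocks within the working day).
Priya ∩ Ravi: 07:15-12:15, 13:45-14:00.
Those are the intersection windows.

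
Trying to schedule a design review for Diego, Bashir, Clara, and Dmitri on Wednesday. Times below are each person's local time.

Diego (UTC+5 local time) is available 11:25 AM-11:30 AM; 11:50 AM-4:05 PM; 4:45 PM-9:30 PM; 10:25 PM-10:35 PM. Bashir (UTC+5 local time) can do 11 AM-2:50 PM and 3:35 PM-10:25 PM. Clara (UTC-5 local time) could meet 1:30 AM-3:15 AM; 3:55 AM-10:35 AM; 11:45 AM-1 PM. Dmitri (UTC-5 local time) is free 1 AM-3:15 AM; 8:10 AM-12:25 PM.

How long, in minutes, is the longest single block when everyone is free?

Diego in UTC: 06:25-06:30, 06:50-11:05, 11:45-16:30, 17:25-17:35 (subtract 5h to convert from UTC+5).
Bashir in UTC: 06:00-09:50, 10:35-17:25 (subtract 5h to convert from UTC+5).
Clara in UTC: 06:30-08:15, 08:55-15:35, 16:45-18:00 (add 5h to convert from UTC-5).
Dmitri in UTC: 06:00-08:15, 13:10-17:25 (add 5h to convert from UTC-5).
Diego ∩ Bashir: 06:25-06:30, 06:50-09:50, 10:35-11:05, 11:45-16:30.
Diego ∩ Bashir ∩ Clara: 06:50-08:15, 08:55-09:50, 10:35-11:05, 11:45-15:35.
Diego ∩ Bashir ∩ Clara ∩ Dmitri: 06:50-08:15, 13:10-15:35.
The longest is 13:10-15:35 at 145 minutes.

145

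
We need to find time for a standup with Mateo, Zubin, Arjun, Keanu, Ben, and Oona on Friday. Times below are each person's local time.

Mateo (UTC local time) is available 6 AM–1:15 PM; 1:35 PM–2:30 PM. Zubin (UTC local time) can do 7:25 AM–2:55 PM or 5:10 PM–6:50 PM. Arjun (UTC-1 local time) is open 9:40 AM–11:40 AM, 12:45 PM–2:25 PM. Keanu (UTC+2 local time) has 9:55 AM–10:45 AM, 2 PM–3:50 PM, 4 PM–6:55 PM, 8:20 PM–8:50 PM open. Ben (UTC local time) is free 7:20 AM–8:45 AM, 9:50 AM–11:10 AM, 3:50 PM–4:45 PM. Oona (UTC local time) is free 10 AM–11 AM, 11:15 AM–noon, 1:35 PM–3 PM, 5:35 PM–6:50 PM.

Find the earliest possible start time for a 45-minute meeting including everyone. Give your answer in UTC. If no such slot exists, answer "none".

Mateo in UTC: 06:00-13:15, 13:35-14:30.
Zubin in UTC: 07:25-14:55, 17:10-18:50.
Arjun in UTC: 10:40-12:40, 13:45-15:25 (add 1h to convert from UTC-1).
Keanu in UTC: 07:55-08:45, 12:00-13:50, 14:00-16:55, 18:20-18:50 (subtract 2h to convert from UTC+2).
Ben in UTC: 07:20-08:45, 09:50-11:10, 15:50-16:45.
Oona in UTC: 10:00-11:00, 11:15-12:00, 13:35-15:00, 17:35-18:50.
Mateo ∩ Zubin: 07:25-13:15, 13:35-14:30.
Mateo ∩ Zubin ∩ Arjun: 10:40-12:40, 13:45-14:30.
Mateo ∩ Zubin ∩ Arjun ∩ Keanu: 12:00-12:40, 13:45-13:50, 14:00-14:30.
Mateo ∩ Zubin ∩ Arjun ∩ Keanu ∩ Ben: ∅.
Mateo ∩ Zubin ∩ Arjun ∩ Keanu ∩ Ben ∩ Oona: ∅.
There is no time when everyone is free.
No common window is at least 45 minutes long.

none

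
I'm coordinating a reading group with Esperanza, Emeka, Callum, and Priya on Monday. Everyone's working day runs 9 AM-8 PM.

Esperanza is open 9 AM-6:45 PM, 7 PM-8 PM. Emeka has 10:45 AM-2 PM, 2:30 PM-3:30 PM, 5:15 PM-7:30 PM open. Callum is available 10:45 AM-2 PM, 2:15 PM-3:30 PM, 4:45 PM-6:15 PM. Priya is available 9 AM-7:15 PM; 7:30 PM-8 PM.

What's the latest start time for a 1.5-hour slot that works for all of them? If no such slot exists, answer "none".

Esperanza ∩ Emeka: 10:45-14:00, 14:30-15:30, 17:15-18:45, 19:00-19:30.
Esperanza ∩ Emeka ∩ Callum: 10:45-14:00, 14:30-15:30, 17:15-18:15.
Esperanza ∩ Emeka ∩ Callum ∩ Priya: 10:45-14:00, 14:30-15:30, 17:15-18:15.
The last common window of at least 90 minutes is 10:45-14:00; a 90-minute meeting can start as late as 12:30 and still end by 14:00.

12:30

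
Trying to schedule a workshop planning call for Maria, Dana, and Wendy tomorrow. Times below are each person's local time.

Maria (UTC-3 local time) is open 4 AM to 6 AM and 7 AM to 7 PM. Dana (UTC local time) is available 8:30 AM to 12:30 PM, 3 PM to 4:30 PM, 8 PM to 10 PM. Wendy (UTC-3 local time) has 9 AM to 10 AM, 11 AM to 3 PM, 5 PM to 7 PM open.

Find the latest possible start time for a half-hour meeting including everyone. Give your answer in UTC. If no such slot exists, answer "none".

21:30

Maria in UTC: 07:00-09:00, 10:00-22:00 (add 3h to convert from UTC-3).
Dana in UTC: 08:30-12:30, 15:00-16:30, 20:00-22:00.
Wendy in UTC: 12:00-13:00, 14:00-18:00, 20:00-22:00 (add 3h to convert from UTC-3).
Maria ∩ Dana: 08:30-09:00, 10:00-12:30, 15:00-16:30, 20:00-22:00.
Maria ∩ Dana ∩ Wendy: 12:00-12:30, 15:00-16:30, 20:00-22:00.
So the common availability across everyone is 12:00-12:30, 15:00-16:30, 20:00-22:00.
The last common window of at least 30 minutes is 20:00-22:00; a 30-minute meeting can start as late as 21:30 and still end by 22:00.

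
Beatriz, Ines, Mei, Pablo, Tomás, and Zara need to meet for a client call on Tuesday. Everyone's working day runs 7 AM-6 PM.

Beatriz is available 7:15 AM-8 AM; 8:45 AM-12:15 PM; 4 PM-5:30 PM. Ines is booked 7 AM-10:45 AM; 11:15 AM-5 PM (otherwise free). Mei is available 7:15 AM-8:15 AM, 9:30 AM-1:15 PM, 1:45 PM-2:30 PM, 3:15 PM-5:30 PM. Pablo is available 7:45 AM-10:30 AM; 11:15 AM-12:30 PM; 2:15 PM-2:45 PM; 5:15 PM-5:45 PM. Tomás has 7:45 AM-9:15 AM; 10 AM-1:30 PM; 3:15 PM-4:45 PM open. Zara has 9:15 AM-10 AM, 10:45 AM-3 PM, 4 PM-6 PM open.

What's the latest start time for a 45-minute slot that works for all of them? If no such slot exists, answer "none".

none

Beatriz free: 07:15-08:00, 08:45-12:15, 16:00-17:30.
Ines free: 10:45-11:15, 17:00-18:00 (invert busy blocks within the working day).
Mei free: 07:15-08:15, 09:30-13:15, 13:45-14:30, 15:15-17:30.
Pablo free: 07:45-10:30, 11:15-12:30, 14:15-14:45, 17:15-17:45.
Tomás free: 07:45-09:15, 10:00-13:30, 15:15-16:45.
Zara free: 09:15-10:00, 10:45-15:00, 16:00-18:00.
Beatriz ∩ Ines: 10:45-11:15, 17:00-17:30.
Beatriz ∩ Ines ∩ Mei: 10:45-11:15, 17:00-17:30.
Beatriz ∩ Ines ∩ Mei ∩ Pablo: 17:15-17:30.
Beatriz ∩ Ines ∩ Mei ∩ Pablo ∩ Tomás: ∅.
Beatriz ∩ Ines ∩ Mei ∩ Pablo ∩ Tomás ∩ Zara: ∅.
There is no time when everyone is free.
No common window is at least 45 minutes long.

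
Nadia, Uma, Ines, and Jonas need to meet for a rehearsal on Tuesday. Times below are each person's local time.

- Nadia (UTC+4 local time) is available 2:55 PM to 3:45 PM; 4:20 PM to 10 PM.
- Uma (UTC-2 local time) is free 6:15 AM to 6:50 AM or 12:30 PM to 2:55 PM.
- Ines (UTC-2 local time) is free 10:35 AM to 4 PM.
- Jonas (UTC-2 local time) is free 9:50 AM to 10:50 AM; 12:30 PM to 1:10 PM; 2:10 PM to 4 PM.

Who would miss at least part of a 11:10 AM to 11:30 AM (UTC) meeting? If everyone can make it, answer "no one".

Ines, Jonas, Uma

Nadia in UTC: 10:55-11:45, 12:20-18:00 (subtract 4h to convert from UTC+4).
Uma in UTC: 08:15-08:50, 14:30-16:55 (add 2h to convert from UTC-2).
Ines in UTC: 12:35-18:00 (add 2h to convert from UTC-2).
Jonas in UTC: 11:50-12:50, 14:30-15:10, 16:10-18:00 (add 2h to convert from UTC-2).
Nadia: free for 11:10-11:30. Uma: not fully free for 11:10-11:30. Ines: not fully free for 11:10-11:30. Jonas: not fully free for 11:10-11:30.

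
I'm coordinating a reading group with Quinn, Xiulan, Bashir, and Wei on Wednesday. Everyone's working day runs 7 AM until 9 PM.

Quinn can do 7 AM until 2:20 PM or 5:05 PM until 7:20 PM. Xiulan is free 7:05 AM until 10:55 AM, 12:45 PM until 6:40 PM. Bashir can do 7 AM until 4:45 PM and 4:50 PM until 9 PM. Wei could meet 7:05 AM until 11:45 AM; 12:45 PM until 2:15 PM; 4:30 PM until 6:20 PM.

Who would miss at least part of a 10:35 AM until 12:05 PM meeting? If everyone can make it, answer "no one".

Wei, Xiulan

Quinn: free for 10:35-12:05. Xiulan: not fully free for 10:35-12:05. Bashir: free for 10:35-12:05. Wei: not fully free for 10:35-12:05.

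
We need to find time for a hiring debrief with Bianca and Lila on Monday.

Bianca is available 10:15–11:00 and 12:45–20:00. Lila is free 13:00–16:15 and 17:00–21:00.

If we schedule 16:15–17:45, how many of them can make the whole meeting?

1

Bianca can make the full 16:15-17:45 slot — that's 1.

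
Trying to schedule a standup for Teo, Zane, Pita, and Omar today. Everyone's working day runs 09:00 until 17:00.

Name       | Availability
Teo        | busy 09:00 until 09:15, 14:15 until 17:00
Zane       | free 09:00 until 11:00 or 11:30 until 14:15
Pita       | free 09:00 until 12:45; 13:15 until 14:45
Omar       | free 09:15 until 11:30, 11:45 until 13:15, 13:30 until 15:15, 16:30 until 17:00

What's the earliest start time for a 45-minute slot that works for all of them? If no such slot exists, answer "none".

Teo free: 09:15-14:15 (invert busy blocks within the working day).
Zane free: 09:00-11:00, 11:30-14:15.
Pita free: 09:00-12:45, 13:15-14:45.
Omar free: 09:15-11:30, 11:45-13:15, 13:30-15:15, 16:30-17:00.
Teo ∩ Zane: 09:15-11:00, 11:30-14:15.
Teo ∩ Zane ∩ Pita: 09:15-11:00, 11:30-12:45, 13:15-14:15.
Teo ∩ Zane ∩ Pita ∩ Omar: 09:15-11:00, 11:45-12:45, 13:30-14:15.
So the common availability across everyone is 09:15-11:00, 11:45-12:45, 13:30-14:15.
The first common window of at least 45 minutes is 09:15-11:00, so the earliest start is 09:15.

09:15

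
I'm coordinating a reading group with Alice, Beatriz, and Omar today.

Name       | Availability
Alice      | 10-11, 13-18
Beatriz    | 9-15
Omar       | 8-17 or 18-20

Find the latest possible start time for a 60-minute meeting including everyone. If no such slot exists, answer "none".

Alice ∩ Beatriz: 10:00-11:00, 13:00-15:00.
Alice ∩ Beatriz ∩ Omar: 10:00-11:00, 13:00-15:00.
The last common window of at least 60 minutes is 13:00-15:00; a 60-minute meeting can start as late as 14:00 and still end by 15:00.

14:00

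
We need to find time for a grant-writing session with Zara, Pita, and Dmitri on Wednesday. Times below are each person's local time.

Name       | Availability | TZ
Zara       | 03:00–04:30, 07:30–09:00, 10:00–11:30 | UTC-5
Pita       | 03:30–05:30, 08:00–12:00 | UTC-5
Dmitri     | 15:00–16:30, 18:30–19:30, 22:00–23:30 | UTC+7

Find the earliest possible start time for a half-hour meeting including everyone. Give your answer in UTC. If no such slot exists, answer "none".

Zara in UTC: 08:00-09:30, 12:30-14:00, 15:00-16:30 (add 5h to convert from UTC-5).
Pita in UTC: 08:30-10:30, 13:00-17:00 (add 5h to convert from UTC-5).
Dmitri in UTC: 08:00-09:30, 11:30-12:30, 15:00-16:30 (subtract 7h to convert from UTC+7).
Zara ∩ Pita: 08:30-09:30, 13:00-14:00, 15:00-16:30.
Zara ∩ Pita ∩ Dmitri: 08:30-09:30, 15:00-16:30.
The first common window of at least 30 minutes is 08:30-09:30, so the earliest start is 08:30.

08:30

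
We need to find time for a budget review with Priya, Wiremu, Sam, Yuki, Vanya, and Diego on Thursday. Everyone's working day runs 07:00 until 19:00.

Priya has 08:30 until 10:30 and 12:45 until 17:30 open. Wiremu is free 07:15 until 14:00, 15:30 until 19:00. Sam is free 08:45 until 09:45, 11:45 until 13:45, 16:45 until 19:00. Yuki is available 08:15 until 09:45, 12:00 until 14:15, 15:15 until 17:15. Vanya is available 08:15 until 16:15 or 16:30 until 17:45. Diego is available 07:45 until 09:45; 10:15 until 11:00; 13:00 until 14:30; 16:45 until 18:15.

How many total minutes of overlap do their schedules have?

Priya ∩ Wiremu: 08:30-10:30, 12:45-14:00, 15:30-17:30.
Priya ∩ Wiremu ∩ Sam: 08:45-09:45, 12:45-13:45, 16:45-17:30.
Priya ∩ Wiremu ∩ Sam ∩ Yuki: 08:45-09:45, 12:45-13:45, 16:45-17:15.
Priya ∩ Wiremu ∩ Sam ∩ Yuki ∩ Vanya: 08:45-09:45, 12:45-13:45, 16:45-17:15.
Priya ∩ Wiremu ∩ Sam ∩ Yuki ∩ Vanya ∩ Diego: 08:45-09:45, 13:00-13:45, 16:45-17:15.
So the common availability across everyone is 08:45-09:45, 13:00-13:45, 16:45-17:15.
Summing the common windows: 60 + 45 + 30 = 135 minutes.

135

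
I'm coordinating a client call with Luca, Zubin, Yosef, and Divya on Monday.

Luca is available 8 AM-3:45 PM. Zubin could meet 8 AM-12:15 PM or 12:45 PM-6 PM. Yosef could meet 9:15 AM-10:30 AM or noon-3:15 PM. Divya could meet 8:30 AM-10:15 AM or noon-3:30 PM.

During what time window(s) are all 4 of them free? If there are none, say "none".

09:15-10:15, 12:00-12:15, 12:45-15:15

Luca ∩ Zubin: 08:00-12:15, 12:45-15:45.
Luca ∩ Zubin ∩ Yosef: 09:15-10:30, 12:00-12:15, 12:45-15:15.
Luca ∩ Zubin ∩ Yosef ∩ Divya: 09:15-10:15, 12:00-12:15, 12:45-15:15.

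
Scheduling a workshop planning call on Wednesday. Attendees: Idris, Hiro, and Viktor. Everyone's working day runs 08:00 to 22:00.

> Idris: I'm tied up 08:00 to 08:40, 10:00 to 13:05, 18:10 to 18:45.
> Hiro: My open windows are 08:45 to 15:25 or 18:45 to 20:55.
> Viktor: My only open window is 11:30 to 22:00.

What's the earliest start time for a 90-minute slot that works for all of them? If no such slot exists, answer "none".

Idris free: 08:40-10:00, 13:05-18:10, 18:45-22:00 (invert busy blocks within the working day).
Hiro free: 08:45-15:25, 18:45-20:55.
Viktor free: 11:30-22:00.
Idris ∩ Hiro: 08:45-10:00, 13:05-15:25, 18:45-20:55.
Idris ∩ Hiro ∩ Viktor: 13:05-15:25, 18:45-20:55.
Those are the intersection windows.
The first common window of at least 90 minutes is 13:05-15:25, so the earliest start is 13:05.

13:05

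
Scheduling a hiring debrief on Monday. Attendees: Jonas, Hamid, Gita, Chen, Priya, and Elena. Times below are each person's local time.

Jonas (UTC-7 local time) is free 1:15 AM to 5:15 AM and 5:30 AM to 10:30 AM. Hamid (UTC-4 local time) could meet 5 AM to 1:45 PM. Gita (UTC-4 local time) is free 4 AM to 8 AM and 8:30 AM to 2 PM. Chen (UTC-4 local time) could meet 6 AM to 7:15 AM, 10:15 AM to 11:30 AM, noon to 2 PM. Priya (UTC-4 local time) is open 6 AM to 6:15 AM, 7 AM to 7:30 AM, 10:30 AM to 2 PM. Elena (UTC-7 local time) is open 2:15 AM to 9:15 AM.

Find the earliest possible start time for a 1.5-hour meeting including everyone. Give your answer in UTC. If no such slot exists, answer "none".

none

Jonas in UTC: 08:15-12:15, 12:30-17:30 (add 7h to convert from UTC-7).
Hamid in UTC: 09:00-17:45 (add 4h to convert from UTC-4).
Gita in UTC: 08:00-12:00, 12:30-18:00 (add 4h to convert from UTC-4).
Chen in UTC: 10:00-11:15, 14:15-15:30, 16:00-18:00 (add 4h to convert from UTC-4).
Priya in UTC: 10:00-10:15, 11:00-11:30, 14:30-18:00 (add 4h to convert from UTC-4).
Elena in UTC: 09:15-16:15 (add 7h to convert from UTC-7).
Jonas ∩ Hamid: 09:00-12:15, 12:30-17:30.
Jonas ∩ Hamid ∩ Gita: 09:00-12:00, 12:30-17:30.
Jonas ∩ Hamid ∩ Gita ∩ Chen: 10:00-11:15, 14:15-15:30, 16:00-17:30.
Jonas ∩ Hamid ∩ Gita ∩ Chen ∩ Priya: 10:00-10:15, 11:00-11:15, 14:30-15:30, 16:00-17:30.
Jonas ∩ Hamid ∩ Gita ∩ Chen ∩ Priya ∩ Elena: 10:00-10:15, 11:00-11:15, 14:30-15:30, 16:00-16:15.
No common window is at least 90 minutes long.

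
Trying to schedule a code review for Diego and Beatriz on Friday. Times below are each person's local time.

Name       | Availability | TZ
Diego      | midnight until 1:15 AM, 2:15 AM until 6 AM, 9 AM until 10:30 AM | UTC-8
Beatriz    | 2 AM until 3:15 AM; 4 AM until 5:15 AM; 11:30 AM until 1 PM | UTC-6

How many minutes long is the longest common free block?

Diego in UTC: 08:00-09:15, 10:15-14:00, 17:00-18:30 (add 8h to convert from UTC-8).
Beatriz in UTC: 08:00-09:15, 10:00-11:15, 17:30-19:00 (add 6h to convert from UTC-6).
Diego ∩ Beatriz: 08:00-09:15, 10:15-11:15, 17:30-18:30.
The longest is 08:00-09:15 at 75 minutes.

75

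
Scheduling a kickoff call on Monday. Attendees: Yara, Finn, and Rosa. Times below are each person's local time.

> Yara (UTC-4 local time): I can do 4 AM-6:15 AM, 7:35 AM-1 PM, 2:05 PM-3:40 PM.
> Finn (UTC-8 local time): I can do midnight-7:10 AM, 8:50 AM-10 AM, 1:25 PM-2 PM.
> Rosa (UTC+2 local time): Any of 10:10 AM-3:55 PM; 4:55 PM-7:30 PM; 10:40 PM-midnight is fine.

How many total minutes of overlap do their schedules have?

290

Yara in UTC: 08:00-10:15, 11:35-17:00, 18:05-19:40 (add 4h to convert from UTC-4).
Finn in UTC: 08:00-15:10, 16:50-18:00, 21:25-22:00 (add 8h to convert from UTC-8).
Rosa in UTC: 08:10-13:55, 14:55-17:30, 20:40-22:00 (subtract 2h to convert from UTC+2).
Yara ∩ Finn: 08:00-10:15, 11:35-15:10, 16:50-17:00.
Yara ∩ Finn ∩ Rosa: 08:10-10:15, 11:35-13:55, 14:55-15:10, 16:50-17:00.
Summing the common windows: 125 + 140 + 15 + 10 = 290 minutes.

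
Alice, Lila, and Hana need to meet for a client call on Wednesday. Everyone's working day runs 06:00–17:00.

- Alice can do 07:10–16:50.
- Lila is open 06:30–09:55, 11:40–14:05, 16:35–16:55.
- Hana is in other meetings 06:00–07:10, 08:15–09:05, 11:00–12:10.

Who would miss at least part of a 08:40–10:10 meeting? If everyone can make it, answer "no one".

Alice free: 07:10-16:50.
Lila free: 06:30-09:55, 11:40-14:05, 16:35-16:55.
Hana free: 07:10-08:15, 09:05-11:00, 12:10-17:00 (invert busy blocks within the working day).
Alice: free for 08:40-10:10. Lila: not fully free for 08:40-10:10. Hana: not fully free for 08:40-10:10.

Hana, Lila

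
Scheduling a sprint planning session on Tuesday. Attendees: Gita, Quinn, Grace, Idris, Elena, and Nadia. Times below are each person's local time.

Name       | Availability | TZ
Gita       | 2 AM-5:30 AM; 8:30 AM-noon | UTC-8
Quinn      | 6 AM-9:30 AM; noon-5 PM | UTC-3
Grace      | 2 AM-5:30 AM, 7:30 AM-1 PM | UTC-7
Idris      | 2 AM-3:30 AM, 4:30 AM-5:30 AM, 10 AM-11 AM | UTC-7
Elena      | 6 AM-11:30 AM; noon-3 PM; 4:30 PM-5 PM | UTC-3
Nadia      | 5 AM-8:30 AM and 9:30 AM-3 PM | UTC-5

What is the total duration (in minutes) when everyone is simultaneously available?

150

Gita in UTC: 10:00-13:30, 16:30-20:00 (add 8h to convert from UTC-8).
Quinn in UTC: 09:00-12:30, 15:00-20:00 (add 3h to convert from UTC-3).
Grace in UTC: 09:00-12:30, 14:30-20:00 (add 7h to convert from UTC-7).
Idris in UTC: 09:00-10:30, 11:30-12:30, 17:00-18:00 (add 7h to convert from UTC-7).
Elena in UTC: 09:00-14:30, 15:00-18:00, 19:30-20:00 (add 3h to convert from UTC-3).
Nadia in UTC: 10:00-13:30, 14:30-20:00 (add 5h to convert from UTC-5).
Gita ∩ Quinn: 10:00-12:30, 16:30-20:00.
Gita ∩ Quinn ∩ Grace: 10:00-12:30, 16:30-20:00.
Gita ∩ Quinn ∩ Grace ∩ Idris: 10:00-10:30, 11:30-12:30, 17:00-18:00.
Gita ∩ Quinn ∩ Grace ∩ Idris ∩ Elena: 10:00-10:30, 11:30-12:30, 17:00-18:00.
Gita ∩ Quinn ∩ Grace ∩ Idris ∩ Elena ∩ Nadia: 10:00-10:30, 11:30-12:30, 17:00-18:00.
Summing the common windows: 30 + 60 + 60 = 150 minutes.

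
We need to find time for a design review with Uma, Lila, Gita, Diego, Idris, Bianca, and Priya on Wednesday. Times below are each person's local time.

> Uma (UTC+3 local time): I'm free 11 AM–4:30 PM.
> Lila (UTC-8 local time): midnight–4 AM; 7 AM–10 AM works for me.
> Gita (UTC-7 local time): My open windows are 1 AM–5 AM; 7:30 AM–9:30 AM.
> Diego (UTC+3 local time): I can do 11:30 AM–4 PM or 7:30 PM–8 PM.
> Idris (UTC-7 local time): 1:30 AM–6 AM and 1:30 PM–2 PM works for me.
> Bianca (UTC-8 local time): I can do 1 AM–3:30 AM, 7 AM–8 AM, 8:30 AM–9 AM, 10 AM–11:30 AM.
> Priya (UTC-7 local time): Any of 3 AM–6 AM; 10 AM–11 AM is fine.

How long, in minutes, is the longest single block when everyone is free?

Uma in UTC: 08:00-13:30 (subtract 3h to convert from UTC+3).
Lila in UTC: 08:00-12:00, 15:00-18:00 (add 8h to convert from UTC-8).
Gita in UTC: 08:00-12:00, 14:30-16:30 (add 7h to convert from UTC-7).
Diego in UTC: 08:30-13:00, 16:30-17:00 (subtract 3h to convert from UTC+3).
Idris in UTC: 08:30-13:00, 20:30-21:00 (add 7h to convert from UTC-7).
Bianca in UTC: 09:00-11:30, 15:00-16:00, 16:30-17:00, 18:00-19:30 (add 8h to convert from UTC-8).
Priya in UTC: 10:00-13:00, 17:00-18:00 (add 7h to convert from UTC-7).
Uma ∩ Lila: 08:00-12:00.
Uma ∩ Lila ∩ Gita: 08:00-12:00.
Uma ∩ Lila ∩ Gita ∩ Diego: 08:30-12:00.
Uma ∩ Lila ∩ Gita ∩ Diego ∩ Idris: 08:30-12:00.
Uma ∩ Lila ∩ Gita ∩ Diego ∩ Idris ∩ Bianca: 09:00-11:30.
Uma ∩ Lila ∩ Gita ∩ Diego ∩ Idris ∩ Bianca ∩ Priya: 10:00-11:30.
The longest is 10:00-11:30 at 90 minutes.

90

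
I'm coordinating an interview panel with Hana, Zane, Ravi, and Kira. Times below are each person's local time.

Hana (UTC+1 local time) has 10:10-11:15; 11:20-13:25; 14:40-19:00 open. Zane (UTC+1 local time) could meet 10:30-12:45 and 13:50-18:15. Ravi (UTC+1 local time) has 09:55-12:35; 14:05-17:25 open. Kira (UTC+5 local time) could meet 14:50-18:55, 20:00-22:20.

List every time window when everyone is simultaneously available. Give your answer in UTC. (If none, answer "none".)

Hana in UTC: 09:10-10:15, 10:20-12:25, 13:40-18:00 (subtract 1h to convert from UTC+1).
Zane in UTC: 09:30-11:45, 12:50-17:15 (subtract 1h to convert from UTC+1).
Ravi in UTC: 08:55-11:35, 13:05-16:25 (subtract 1h to convert from UTC+1).
Kira in UTC: 09:50-13:55, 15:00-17:20 (subtract 5h to convert from UTC+5).
Hana ∩ Zane: 09:30-10:15, 10:20-11:45, 13:40-17:15.
Hana ∩ Zane ∩ Ravi: 09:30-10:15, 10:20-11:35, 13:40-16:25.
Hana ∩ Zane ∩ Ravi ∩ Kira: 09:50-10:15, 10:20-11:35, 13:40-13:55, 15:00-16:25.

09:50-10:15, 10:20-11:35, 13:40-13:55, 15:00-16:25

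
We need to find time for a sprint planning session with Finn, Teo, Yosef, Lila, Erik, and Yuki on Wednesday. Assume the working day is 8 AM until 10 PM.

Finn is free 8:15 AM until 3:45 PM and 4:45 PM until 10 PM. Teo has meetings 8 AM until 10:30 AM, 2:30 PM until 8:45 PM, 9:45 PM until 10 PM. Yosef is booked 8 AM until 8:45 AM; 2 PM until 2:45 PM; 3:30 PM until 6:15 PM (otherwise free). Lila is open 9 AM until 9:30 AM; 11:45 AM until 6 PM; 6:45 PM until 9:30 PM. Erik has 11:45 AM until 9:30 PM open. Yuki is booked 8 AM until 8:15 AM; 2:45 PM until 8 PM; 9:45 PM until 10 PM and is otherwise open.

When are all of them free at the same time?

11:45-14:00, 20:45-21:30

Finn free: 08:15-15:45, 16:45-22:00.
Teo free: 10:30-14:30, 20:45-21:45 (invert busy blocks within the working day).
Yosef free: 08:45-14:00, 14:45-15:30, 18:15-22:00 (invert busy blocks within the working day).
Lila free: 09:00-09:30, 11:45-18:00, 18:45-21:30.
Erik free: 11:45-21:30.
Yuki free: 08:15-14:45, 20:00-21:45 (invert busy blocks within the working day).
Finn ∩ Teo: 10:30-14:30, 20:45-21:45.
Finn ∩ Teo ∩ Yosef: 10:30-14:00, 20:45-21:45.
Finn ∩ Teo ∩ Yosef ∩ Lila: 11:45-14:00, 20:45-21:30.
Finn ∩ Teo ∩ Yosef ∩ Lila ∩ Erik: 11:45-14:00, 20:45-21:30.
Finn ∩ Teo ∩ Yosef ∩ Lila ∩ Erik ∩ Yuki: 11:45-14:00, 20:45-21:30.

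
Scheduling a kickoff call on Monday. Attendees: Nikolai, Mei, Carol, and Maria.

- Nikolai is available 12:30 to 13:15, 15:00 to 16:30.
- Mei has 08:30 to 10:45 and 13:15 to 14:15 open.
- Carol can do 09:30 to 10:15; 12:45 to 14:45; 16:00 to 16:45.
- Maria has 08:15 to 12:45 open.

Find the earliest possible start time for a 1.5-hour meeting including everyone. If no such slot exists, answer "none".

Nikolai ∩ Mei: ∅.
Nikolai ∩ Mei ∩ Carol: ∅.
Nikolai ∩ Mei ∩ Carol ∩ Maria: ∅.
There is no time when everyone is free.
No common window is at least 90 minutes long.

none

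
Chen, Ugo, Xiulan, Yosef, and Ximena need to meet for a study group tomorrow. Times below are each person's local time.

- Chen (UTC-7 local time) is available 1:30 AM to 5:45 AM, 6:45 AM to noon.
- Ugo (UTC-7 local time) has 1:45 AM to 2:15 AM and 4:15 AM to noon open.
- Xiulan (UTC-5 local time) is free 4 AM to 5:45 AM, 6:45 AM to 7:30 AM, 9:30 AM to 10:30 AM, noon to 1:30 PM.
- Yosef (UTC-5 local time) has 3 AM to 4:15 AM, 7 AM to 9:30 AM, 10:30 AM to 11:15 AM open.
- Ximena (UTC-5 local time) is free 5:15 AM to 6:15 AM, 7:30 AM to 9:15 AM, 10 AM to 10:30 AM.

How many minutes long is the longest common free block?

Chen in UTC: 08:30-12:45, 13:45-19:00 (add 7h to convert from UTC-7).
Ugo in UTC: 08:45-09:15, 11:15-19:00 (add 7h to convert from UTC-7).
Xiulan in UTC: 09:00-10:45, 11:45-12:30, 14:30-15:30, 17:00-18:30 (add 5h to convert from UTC-5).
Yosef in UTC: 08:00-09:15, 12:00-14:30, 15:30-16:15 (add 5h to convert from UTC-5).
Ximena in UTC: 10:15-11:15, 12:30-14:15, 15:00-15:30 (add 5h to convert from UTC-5).
Chen ∩ Ugo: 08:45-09:15, 11:15-12:45, 13:45-19:00.
Chen ∩ Ugo ∩ Xiulan: 09:00-09:15, 11:45-12:30, 14:30-15:30, 17:00-18:30.
Chen ∩ Ugo ∩ Xiulan ∩ Yosef: 09:00-09:15, 12:00-12:30.
Chen ∩ Ugo ∩ Xiulan ∩ Yosef ∩ Ximena: ∅.
There is no time when everyone is free.
No common window exists, so the longest block is 0 minutes.

0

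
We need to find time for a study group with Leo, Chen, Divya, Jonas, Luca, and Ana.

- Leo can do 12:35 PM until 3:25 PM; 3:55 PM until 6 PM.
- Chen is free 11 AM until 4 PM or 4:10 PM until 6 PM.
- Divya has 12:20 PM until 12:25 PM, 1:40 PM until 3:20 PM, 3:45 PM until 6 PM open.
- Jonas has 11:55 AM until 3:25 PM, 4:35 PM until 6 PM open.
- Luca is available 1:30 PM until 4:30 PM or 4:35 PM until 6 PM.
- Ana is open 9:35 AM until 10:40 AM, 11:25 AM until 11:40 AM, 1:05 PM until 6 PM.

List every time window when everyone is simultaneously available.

13:40-15:20, 16:35-18:00

Leo ∩ Chen: 12:35-15:25, 15:55-16:00, 16:10-18:00.
Leo ∩ Chen ∩ Divya: 13:40-15:20, 15:55-16:00, 16:10-18:00.
Leo ∩ Chen ∩ Divya ∩ Jonas: 13:40-15:20, 16:35-18:00.
Leo ∩ Chen ∩ Divya ∩ Jonas ∩ Luca: 13:40-15:20, 16:35-18:00.
Leo ∩ Chen ∩ Divya ∩ Jonas ∩ Luca ∩ Ana: 13:40-15:20, 16:35-18:00.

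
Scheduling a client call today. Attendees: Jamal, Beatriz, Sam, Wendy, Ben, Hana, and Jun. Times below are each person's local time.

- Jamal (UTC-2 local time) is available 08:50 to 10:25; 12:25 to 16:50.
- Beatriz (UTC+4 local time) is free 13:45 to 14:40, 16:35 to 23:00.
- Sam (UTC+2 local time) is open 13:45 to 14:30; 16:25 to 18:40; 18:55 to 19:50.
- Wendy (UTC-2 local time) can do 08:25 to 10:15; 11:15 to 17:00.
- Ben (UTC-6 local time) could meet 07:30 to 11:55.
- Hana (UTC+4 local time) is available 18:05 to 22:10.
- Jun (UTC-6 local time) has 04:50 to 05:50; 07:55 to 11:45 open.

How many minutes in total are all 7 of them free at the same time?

Jamal in UTC: 10:50-12:25, 14:25-18:50 (add 2h to convert from UTC-2).
Beatriz in UTC: 09:45-10:40, 12:35-19:00 (subtract 4h to convert from UTC+4).
Sam in UTC: 11:45-12:30, 14:25-16:40, 16:55-17:50 (subtract 2h to convert from UTC+2).
Wendy in UTC: 10:25-12:15, 13:15-19:00 (add 2h to convert from UTC-2).
Ben in UTC: 13:30-17:55 (add 6h to convert from UTC-6).
Hana in UTC: 14:05-18:10 (subtract 4h to convert from UTC+4).
Jun in UTC: 10:50-11:50, 13:55-17:45 (add 6h to convert from UTC-6).
Jamal ∩ Beatriz: 14:25-18:50.
Jamal ∩ Beatriz ∩ Sam: 14:25-16:40, 16:55-17:50.
Jamal ∩ Beatriz ∩ Sam ∩ Wendy: 14:25-16:40, 16:55-17:50.
Jamal ∩ Beatriz ∩ Sam ∩ Wendy ∩ Ben: 14:25-16:40, 16:55-17:50.
Jamal ∩ Beatriz ∩ Sam ∩ Wendy ∩ Ben ∩ Hana: 14:25-16:40, 16:55-17:50.
Jamal ∩ Beatriz ∩ Sam ∩ Wendy ∩ Ben ∩ Hana ∩ Jun: 14:25-16:40, 16:55-17:45.
Summing the common windows: 135 + 50 = 185 minutes.

185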